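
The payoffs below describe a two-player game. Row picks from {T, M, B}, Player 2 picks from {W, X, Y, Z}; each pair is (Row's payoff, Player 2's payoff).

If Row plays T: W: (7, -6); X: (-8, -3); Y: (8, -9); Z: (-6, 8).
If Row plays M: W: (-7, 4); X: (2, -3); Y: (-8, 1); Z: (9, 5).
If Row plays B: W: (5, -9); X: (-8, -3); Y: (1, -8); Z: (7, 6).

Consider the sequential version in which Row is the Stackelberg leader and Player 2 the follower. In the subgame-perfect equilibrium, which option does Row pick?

Player 2 best-responds to each possible Row move:
- T → Player 2 plays Z (best of -6, -3, -9, 8); Row gets -6.
- M → Player 2 plays Z (best of 4, -3, 1, 5); Row gets 9.
- B → Player 2 plays Z (best of -9, -3, -8, 6); Row gets 7.
Row's induced payoffs are -6, 9, 7, so Row commits to M. Subgame-perfect outcome: (M, Z) with payoffs (9, 5).

M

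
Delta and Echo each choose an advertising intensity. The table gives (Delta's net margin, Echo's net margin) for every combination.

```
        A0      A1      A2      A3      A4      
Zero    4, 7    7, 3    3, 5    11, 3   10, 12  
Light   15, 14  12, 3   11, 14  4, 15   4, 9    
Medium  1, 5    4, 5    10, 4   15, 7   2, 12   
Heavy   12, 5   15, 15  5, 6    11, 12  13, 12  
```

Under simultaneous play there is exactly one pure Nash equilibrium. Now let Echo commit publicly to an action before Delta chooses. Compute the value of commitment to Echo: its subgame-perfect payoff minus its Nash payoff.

Work backward from Delta's decision.
- A0: BR = Light, leader payoff 14.
- A1: BR = Heavy, leader payoff 15.
- A2: BR = Light, leader payoff 14.
- A3: BR = Medium, leader payoff 7.
- A4: BR = Heavy, leader payoff 12.
Echo's induced payoffs are 14, 15, 14, 7, 12, so Echo commits to A1. Subgame-perfect outcome: (Heavy, A1) with payoffs (15, 15).
Now find the simultaneous Nash equilibrium.
Delta's best replies: A0→Light; A1→Heavy; A2→Light; A3→Medium; A4→Heavy.
Echo's best replies: Zero→A4; Light→A3; Medium→A4; Heavy→A1.
The unique mutual best reply is (Heavy, A1), giving (15, 15).
Echo's commitment gain: 15 − 15 = 0.

0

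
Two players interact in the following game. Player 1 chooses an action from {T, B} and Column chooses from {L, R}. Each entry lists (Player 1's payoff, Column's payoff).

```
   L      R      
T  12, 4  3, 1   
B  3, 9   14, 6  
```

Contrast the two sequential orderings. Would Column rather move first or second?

If Player 1 leads: Column's best replies are T→L, B→L; Player 1's induced payoffs 12, 3; outcome (T, L), payoffs (12, 4).
If Column leads: Player 1's best replies are L→T, R→B; Column's induced payoffs 4, 6; outcome (B, R), payoffs (14, 6).
Column gets 6 moving first and 4 moving second, so Column prefers to move first.

first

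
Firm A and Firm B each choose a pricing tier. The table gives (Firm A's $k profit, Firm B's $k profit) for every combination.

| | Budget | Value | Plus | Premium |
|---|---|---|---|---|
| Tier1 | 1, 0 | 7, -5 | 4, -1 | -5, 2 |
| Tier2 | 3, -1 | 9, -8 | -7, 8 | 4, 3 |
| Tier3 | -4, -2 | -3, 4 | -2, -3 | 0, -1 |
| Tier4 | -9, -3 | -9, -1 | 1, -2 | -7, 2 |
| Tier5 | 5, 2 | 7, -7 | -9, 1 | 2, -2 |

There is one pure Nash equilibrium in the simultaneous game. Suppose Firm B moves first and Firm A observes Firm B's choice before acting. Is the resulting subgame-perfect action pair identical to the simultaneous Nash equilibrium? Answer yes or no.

Work backward from Firm A's decision.
- Budget → Firm A plays Tier5 (best of 1, 3, -4, -9, 5); Firm B gets 2.
- Value → Firm A plays Tier2 (best of 7, 9, -3, -9, 7); Firm B gets -8.
- Plus → Firm A plays Tier1 (best of 4, -7, -2, 1, -9); Firm B gets -1.
- Premium → Firm A plays Tier2 (best of -5, 4, 0, -7, 2); Firm B gets 3.
Maximizing over 2, -8, -1, 3, Firm B chooses Premium. Subgame-perfect outcome: (Tier2, Premium) with payoffs (4, 3).
For the simultaneous game, intersect best replies.
Firm A's best replies: Budget→Tier5; Value→Tier2; Plus→Tier1; Premium→Tier2.
Firm B's best replies: Tier1→Premium; Tier2→Plus; Tier3→Value; Tier4→Premium; Tier5→Budget.
The unique mutual best reply is (Tier5, Budget), giving (5, 2).
Sequential outcome (Tier2, Premium) differs from the Nash profile (Tier5, Budget).

no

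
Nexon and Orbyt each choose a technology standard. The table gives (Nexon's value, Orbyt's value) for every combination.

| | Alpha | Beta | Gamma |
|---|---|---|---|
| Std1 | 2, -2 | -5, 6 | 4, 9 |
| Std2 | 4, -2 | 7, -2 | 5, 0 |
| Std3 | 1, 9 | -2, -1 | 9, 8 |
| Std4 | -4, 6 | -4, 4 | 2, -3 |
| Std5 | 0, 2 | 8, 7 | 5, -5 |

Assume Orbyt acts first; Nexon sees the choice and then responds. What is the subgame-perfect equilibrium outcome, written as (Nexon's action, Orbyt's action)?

Solve by backward induction (Orbyt leads).
- Alpha: BR = Std2, leader payoff -2.
- Beta: BR = Std5, leader payoff 7.
- Gamma: BR = Std3, leader payoff 8.
Among -2, 7, 8, the best is 8 at Gamma. Subgame-perfect outcome: (Std3, Gamma) with payoffs (9, 8).

(Std3, Gamma)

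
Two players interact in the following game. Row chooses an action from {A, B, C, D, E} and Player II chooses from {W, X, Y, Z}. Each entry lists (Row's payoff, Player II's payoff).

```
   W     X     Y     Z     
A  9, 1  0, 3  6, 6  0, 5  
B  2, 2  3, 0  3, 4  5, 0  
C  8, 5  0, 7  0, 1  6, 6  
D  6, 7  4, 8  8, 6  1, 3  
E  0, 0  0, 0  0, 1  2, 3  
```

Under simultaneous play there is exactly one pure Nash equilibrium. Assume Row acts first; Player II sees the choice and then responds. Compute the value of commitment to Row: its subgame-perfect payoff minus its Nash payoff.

2

Solve by backward induction (Row leads).
- A: BR = Y, leader payoff 6.
- B: BR = Y, leader payoff 3.
- C: BR = X, leader payoff 0.
- D: BR = X, leader payoff 4.
- E: BR = Z, leader payoff 2.
Row's induced payoffs are 6, 3, 0, 4, 2, so Row commits to A. Subgame-perfect outcome: (A, Y) with payoffs (6, 6).
For the simultaneous game, intersect best replies.
Row's best replies: W→A; X→D; Y→D; Z→C.
Player II's best replies: A→Y; B→Y; C→X; D→X; E→Z.
The unique mutual best reply is (D, X), giving (4, 8).
Row's commitment gain: 6 − 4 = 2.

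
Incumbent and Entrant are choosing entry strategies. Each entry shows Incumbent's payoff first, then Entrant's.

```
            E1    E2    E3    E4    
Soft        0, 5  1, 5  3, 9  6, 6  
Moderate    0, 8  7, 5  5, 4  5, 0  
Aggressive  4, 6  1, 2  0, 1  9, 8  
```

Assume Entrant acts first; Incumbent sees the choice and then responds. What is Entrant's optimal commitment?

Backward induction with Entrant moving first.
- E1: BR = Aggressive, leader payoff 6.
- E2: BR = Moderate, leader payoff 5.
- E3: BR = Moderate, leader payoff 4.
- E4: BR = Aggressive, leader payoff 8.
Among 6, 5, 4, 8, the best is 8 at E4. Subgame-perfect outcome: (Aggressive, E4) with payoffs (9, 8).

E4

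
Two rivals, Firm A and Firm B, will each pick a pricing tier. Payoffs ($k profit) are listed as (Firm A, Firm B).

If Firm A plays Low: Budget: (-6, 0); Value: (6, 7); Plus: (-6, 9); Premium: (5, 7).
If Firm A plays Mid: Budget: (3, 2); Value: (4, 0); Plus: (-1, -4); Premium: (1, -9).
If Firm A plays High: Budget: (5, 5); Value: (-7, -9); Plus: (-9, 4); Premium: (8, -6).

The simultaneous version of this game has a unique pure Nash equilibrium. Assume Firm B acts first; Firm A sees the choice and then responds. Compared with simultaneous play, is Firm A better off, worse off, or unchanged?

better off

Work backward from Firm A's decision.
- Budget: Firm A compares -6, 3, 5 and picks High; Firm B would get 5.
- Value: Firm A compares 6, 4, -7 and picks Low; Firm B would get 7.
- Plus: Firm A compares -6, -1, -9 and picks Mid; Firm B would get -4.
- Premium: Firm A compares 5, 1, 8 and picks High; Firm B would get -6.
Maximizing over 5, 7, -4, -6, Firm B chooses Value. Subgame-perfect outcome: (Low, Value) with payoffs (6, 7).
For the simultaneous game, intersect best replies.
Firm A's best replies: Budget→High; Value→Low; Plus→Mid; Premium→High.
Firm B's best replies: Low→Plus; Mid→Budget; High→Budget.
Only (High, Budget) has each player best-responding; Nash payoffs (5, 5).
Firm A earns 6 sequentially versus 5 at the Nash outcome: better off.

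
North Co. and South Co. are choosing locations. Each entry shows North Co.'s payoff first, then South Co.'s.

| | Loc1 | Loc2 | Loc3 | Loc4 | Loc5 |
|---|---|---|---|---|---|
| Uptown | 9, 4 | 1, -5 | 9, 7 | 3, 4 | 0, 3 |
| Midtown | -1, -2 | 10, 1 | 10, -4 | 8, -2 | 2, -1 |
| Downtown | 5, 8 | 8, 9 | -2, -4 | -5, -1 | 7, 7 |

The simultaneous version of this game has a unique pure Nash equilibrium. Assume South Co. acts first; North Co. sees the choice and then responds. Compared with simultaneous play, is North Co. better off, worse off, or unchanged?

worse off

Work backward from North Co.'s decision.
- Loc1: BR = Uptown, leader payoff 4.
- Loc2: BR = Midtown, leader payoff 1.
- Loc3: BR = Midtown, leader payoff -4.
- Loc4: BR = Midtown, leader payoff -2.
- Loc5: BR = Downtown, leader payoff 7.
Among 4, 1, -4, -2, 7, the best is 7 at Loc5. Subgame-perfect outcome: (Downtown, Loc5) with payoffs (7, 7).
Now find the simultaneous Nash equilibrium.
North Co.'s best replies: Loc1→Uptown; Loc2→Midtown; Loc3→Midtown; Loc4→Midtown; Loc5→Downtown.
South Co.'s best replies: Uptown→Loc3; Midtown→Loc2; Downtown→Loc2.
The unique mutual best reply is (Midtown, Loc2), giving (10, 1).
North Co. earns 7 sequentially versus 10 at the Nash outcome: worse off.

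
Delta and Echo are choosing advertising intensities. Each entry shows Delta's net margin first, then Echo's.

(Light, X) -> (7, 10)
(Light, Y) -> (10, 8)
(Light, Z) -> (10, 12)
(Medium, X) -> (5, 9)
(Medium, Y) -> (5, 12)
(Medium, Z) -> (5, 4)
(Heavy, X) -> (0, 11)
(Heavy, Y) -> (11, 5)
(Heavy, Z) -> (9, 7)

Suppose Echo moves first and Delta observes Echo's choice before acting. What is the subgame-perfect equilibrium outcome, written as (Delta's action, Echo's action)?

(Light, Z)

Solve by backward induction (Echo leads).
- X → Delta plays Light (best of 7, 5, 0); Echo gets 10.
- Y → Delta plays Heavy (best of 10, 5, 11); Echo gets 5.
- Z → Delta plays Light (best of 10, 5, 9); Echo gets 12.
Echo's induced payoffs are 10, 5, 12, so Echo commits to Z. Subgame-perfect outcome: (Light, Z) with payoffs (10, 12).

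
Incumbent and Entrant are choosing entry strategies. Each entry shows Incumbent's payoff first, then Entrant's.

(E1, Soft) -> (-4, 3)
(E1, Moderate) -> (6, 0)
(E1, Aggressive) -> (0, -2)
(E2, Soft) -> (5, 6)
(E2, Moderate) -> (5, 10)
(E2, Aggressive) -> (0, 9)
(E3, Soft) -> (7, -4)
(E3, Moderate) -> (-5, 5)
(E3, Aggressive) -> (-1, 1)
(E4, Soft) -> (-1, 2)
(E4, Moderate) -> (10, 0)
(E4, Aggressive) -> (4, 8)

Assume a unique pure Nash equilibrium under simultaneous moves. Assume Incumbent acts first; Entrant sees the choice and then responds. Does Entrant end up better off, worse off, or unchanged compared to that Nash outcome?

Work backward from Entrant's decision.
- E1: BR = Soft, leader payoff -4.
- E2: BR = Moderate, leader payoff 5.
- E3: BR = Moderate, leader payoff -5.
- E4: BR = Aggressive, leader payoff 4.
Incumbent's induced payoffs are -4, 5, -5, 4, so Incumbent commits to E2. Subgame-perfect outcome: (E2, Moderate) with payoffs (5, 10).
Under simultaneous play:
Incumbent's best replies: Soft→E3; Moderate→E4; Aggressive→E4.
Entrant's best replies: E1→Soft; E2→Moderate; E3→Moderate; E4→Aggressive.
The unique mutual best reply is (E4, Aggressive), giving (4, 8).
Entrant earns 10 sequentially versus 8 at the Nash outcome: better off.

better off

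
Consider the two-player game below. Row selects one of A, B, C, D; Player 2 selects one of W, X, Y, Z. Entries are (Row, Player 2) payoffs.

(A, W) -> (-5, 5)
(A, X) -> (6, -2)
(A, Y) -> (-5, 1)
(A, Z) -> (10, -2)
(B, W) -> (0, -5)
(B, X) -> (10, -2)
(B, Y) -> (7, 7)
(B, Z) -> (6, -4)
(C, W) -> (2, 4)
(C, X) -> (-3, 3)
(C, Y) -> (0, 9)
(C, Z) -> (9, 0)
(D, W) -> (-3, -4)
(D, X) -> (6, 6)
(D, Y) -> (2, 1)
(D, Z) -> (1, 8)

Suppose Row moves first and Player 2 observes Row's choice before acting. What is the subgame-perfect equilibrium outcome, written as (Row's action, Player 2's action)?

Work backward from Player 2's decision.
- A → Player 2 plays W (best of 5, -2, 1, -2); Row gets -5.
- B → Player 2 plays Y (best of -5, -2, 7, -4); Row gets 7.
- C → Player 2 plays Y (best of 4, 3, 9, 0); Row gets 0.
- D → Player 2 plays Z (best of -4, 6, 1, 8); Row gets 1.
Among -5, 7, 0, 1, the best is 7 at B. Subgame-perfect outcome: (B, Y) with payoffs (7, 7).

(B, Y)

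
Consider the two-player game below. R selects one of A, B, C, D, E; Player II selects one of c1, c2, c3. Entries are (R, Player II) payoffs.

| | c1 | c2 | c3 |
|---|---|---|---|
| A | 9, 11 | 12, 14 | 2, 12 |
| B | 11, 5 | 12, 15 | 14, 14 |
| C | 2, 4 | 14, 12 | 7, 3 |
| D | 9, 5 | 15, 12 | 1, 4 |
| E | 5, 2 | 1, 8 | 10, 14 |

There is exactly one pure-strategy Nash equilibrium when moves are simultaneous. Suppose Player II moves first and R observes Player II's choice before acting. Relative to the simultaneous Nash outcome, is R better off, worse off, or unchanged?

worse off

Solve by backward induction (Player II leads).
- c1 → R plays B (best of 9, 11, 2, 9, 5); Player II gets 5.
- c2 → R plays D (best of 12, 12, 14, 15, 1); Player II gets 12.
- c3 → R plays B (best of 2, 14, 7, 1, 10); Player II gets 14.
Maximizing over 5, 12, 14, Player II chooses c3. Subgame-perfect outcome: (B, c3) with payoffs (14, 14).
For the simultaneous game, intersect best replies.
R's best replies: c1→B; c2→D; c3→B.
Player II's best replies: A→c2; B→c2; C→c2; D→c2; E→c3.
Only (D, c2) has each player best-responding; Nash payoffs (15, 12).
R earns 14 sequentially versus 15 at the Nash outcome: worse off.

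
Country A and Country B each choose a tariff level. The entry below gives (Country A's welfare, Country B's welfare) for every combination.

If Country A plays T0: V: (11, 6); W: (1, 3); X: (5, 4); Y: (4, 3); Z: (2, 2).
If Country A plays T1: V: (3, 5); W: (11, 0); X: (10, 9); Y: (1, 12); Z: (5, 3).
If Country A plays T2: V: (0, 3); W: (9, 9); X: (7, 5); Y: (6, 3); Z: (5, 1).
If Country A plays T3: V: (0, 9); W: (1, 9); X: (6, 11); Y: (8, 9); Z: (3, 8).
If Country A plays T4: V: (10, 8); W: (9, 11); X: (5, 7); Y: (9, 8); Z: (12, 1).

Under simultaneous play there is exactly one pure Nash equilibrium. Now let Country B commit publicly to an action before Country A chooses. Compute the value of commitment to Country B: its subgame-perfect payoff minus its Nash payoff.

Backward induction with Country B moving first.
- V → Country A plays T0 (best of 11, 3, 0, 0, 10); Country B gets 6.
- W → Country A plays T1 (best of 1, 11, 9, 1, 9); Country B gets 0.
- X → Country A plays T1 (best of 5, 10, 7, 6, 5); Country B gets 9.
- Y → Country A plays T4 (best of 4, 1, 6, 8, 9); Country B gets 8.
- Z → Country A plays T4 (best of 2, 5, 5, 3, 12); Country B gets 1.
Country B's induced payoffs are 6, 0, 9, 8, 1, so Country B commits to X. Subgame-perfect outcome: (T1, X) with payoffs (10, 9).
Under simultaneous play:
Country A's best replies: V→T0; W→T1; X→T1; Y→T4; Z→T4.
Country B's best replies: T0→V; T1→Y; T2→W; T3→X; T4→W.
Only (T0, V) has each player best-responding; Nash payoffs (11, 6).
Country B's commitment gain: 9 − 6 = 3.

3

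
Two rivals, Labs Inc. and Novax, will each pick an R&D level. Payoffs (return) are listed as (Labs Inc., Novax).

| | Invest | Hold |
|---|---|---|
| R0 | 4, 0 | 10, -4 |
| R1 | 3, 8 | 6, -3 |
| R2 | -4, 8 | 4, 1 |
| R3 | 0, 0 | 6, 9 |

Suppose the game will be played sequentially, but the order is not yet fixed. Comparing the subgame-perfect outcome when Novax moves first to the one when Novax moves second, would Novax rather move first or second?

If Labs Inc. leads: Novax's best replies are R0→Invest, R1→Invest, R2→Invest, R3→Hold; Labs Inc.'s induced payoffs 4, 3, -4, 6; outcome (R3, Hold), payoffs (6, 9).
If Novax leads: Labs Inc.'s best replies are Invest→R0, Hold→R0; Novax's induced payoffs 0, -4; outcome (R0, Invest), payoffs (4, 0).
Novax gets 0 moving first and 9 moving second, so Novax prefers to move second.

second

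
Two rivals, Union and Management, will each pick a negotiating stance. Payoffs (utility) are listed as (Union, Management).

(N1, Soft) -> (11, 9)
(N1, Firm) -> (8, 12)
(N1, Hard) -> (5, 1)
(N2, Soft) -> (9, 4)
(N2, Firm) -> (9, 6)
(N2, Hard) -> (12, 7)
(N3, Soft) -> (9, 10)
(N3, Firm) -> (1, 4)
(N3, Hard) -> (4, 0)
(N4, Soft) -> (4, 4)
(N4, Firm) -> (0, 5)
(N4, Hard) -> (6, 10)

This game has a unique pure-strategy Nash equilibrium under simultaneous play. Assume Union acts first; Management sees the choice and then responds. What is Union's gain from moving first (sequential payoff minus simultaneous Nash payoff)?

0

Solve by backward induction (Union leads).
- N1: Management compares 9, 12, 1 and picks Firm; Union would get 8.
- N2: Management compares 4, 6, 7 and picks Hard; Union would get 12.
- N3: Management compares 10, 4, 0 and picks Soft; Union would get 9.
- N4: Management compares 4, 5, 10 and picks Hard; Union would get 6.
Among 8, 12, 9, 6, the best is 12 at N2. Subgame-perfect outcome: (N2, Hard) with payoffs (12, 7).
Under simultaneous play:
Union's best replies: Soft→N1; Firm→N2; Hard→N2.
Management's best replies: N1→Firm; N2→Hard; N3→Soft; N4→Hard.
Only (N2, Hard) has each player best-responding; Nash payoffs (12, 7).
Union's commitment gain: 12 − 12 = 0.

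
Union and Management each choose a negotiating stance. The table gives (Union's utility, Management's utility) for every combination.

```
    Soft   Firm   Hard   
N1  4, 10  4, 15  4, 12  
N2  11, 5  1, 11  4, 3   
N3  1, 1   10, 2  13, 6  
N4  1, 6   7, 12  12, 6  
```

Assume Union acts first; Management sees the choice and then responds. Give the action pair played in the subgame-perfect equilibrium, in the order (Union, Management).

Backward induction with Union moving first.
- N1: BR = Firm, leader payoff 4.
- N2: BR = Firm, leader payoff 1.
- N3: BR = Hard, leader payoff 13.
- N4: BR = Firm, leader payoff 7.
Among 4, 1, 13, 7, the best is 13 at N3. Subgame-perfect outcome: (N3, Hard) with payoffs (13, 6).

(N3, Hard)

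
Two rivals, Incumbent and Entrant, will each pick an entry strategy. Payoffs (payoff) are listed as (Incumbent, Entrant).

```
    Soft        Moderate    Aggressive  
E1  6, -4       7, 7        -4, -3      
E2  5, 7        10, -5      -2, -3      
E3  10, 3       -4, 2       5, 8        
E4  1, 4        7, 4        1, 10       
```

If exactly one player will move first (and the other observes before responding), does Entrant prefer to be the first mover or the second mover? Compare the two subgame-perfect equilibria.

first

If Incumbent leads: Entrant's best replies are E1→Moderate, E2→Soft, E3→Aggressive, E4→Aggressive; Incumbent's induced payoffs 7, 5, 5, 1; outcome (E1, Moderate), payoffs (7, 7).
If Entrant leads: Incumbent's best replies are Soft→E3, Moderate→E2, Aggressive→E3; Entrant's induced payoffs 3, -5, 8; outcome (E3, Aggressive), payoffs (5, 8).
Entrant gets 8 moving first and 7 moving second, so Entrant prefers to move first.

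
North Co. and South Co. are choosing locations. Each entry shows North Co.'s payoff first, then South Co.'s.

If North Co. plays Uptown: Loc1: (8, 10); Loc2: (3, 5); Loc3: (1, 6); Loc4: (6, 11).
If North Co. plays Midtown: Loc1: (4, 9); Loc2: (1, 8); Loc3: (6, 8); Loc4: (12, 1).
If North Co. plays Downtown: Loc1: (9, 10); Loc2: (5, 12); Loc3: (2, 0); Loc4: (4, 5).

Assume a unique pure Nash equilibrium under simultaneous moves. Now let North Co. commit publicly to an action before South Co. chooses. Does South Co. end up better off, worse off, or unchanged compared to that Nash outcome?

Backward induction with North Co. moving first.
- Uptown: BR = Loc4, leader payoff 6.
- Midtown: BR = Loc1, leader payoff 4.
- Downtown: BR = Loc2, leader payoff 5.
Among 6, 4, 5, the best is 6 at Uptown. Subgame-perfect outcome: (Uptown, Loc4) with payoffs (6, 11).
Under simultaneous play:
North Co.'s best replies: Loc1→Downtown; Loc2→Downtown; Loc3→Midtown; Loc4→Midtown.
South Co.'s best replies: Uptown→Loc4; Midtown→Loc1; Downtown→Loc2.
The unique mutual best reply is (Downtown, Loc2), giving (5, 12).
South Co. earns 11 sequentially versus 12 at the Nash outcome: worse off.

worse off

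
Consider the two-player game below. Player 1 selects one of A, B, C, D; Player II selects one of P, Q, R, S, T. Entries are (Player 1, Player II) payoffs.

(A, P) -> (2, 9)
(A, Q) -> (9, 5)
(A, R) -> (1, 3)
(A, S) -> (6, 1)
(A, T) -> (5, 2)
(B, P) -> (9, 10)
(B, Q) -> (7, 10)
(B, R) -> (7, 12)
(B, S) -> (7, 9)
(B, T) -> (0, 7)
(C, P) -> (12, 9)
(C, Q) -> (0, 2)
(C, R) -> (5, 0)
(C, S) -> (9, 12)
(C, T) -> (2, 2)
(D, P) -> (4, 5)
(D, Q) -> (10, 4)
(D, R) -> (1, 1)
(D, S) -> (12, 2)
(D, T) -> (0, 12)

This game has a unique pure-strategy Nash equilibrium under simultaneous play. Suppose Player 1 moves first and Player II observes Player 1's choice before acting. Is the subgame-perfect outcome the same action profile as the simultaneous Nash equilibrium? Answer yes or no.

Work backward from Player II's decision.
- A: BR = P, leader payoff 2.
- B: BR = R, leader payoff 7.
- C: BR = S, leader payoff 9.
- D: BR = T, leader payoff 0.
Maximizing over 2, 7, 9, 0, Player 1 chooses C. Subgame-perfect outcome: (C, S) with payoffs (9, 12).
Now find the simultaneous Nash equilibrium.
Player 1's best replies: P→C; Q→D; R→B; S→D; T→A.
Player II's best replies: A→P; B→R; C→S; D→T.
The unique mutual best reply is (B, R), giving (7, 12).
Sequential outcome (C, S) differs from the Nash profile (B, R).

no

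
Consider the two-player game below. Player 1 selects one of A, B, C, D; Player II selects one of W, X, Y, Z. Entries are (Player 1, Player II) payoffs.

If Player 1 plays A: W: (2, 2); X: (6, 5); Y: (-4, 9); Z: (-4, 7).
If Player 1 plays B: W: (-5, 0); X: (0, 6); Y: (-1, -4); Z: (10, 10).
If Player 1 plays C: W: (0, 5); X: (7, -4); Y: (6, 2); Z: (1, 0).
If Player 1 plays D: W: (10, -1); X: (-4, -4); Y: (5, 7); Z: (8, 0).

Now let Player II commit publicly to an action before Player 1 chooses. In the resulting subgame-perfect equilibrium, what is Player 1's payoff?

10

Solve by backward induction (Player II leads).
- W: Player 1 compares 2, -5, 0, 10 and picks D; Player II would get -1.
- X: Player 1 compares 6, 0, 7, -4 and picks C; Player II would get -4.
- Y: Player 1 compares -4, -1, 6, 5 and picks C; Player II would get 2.
- Z: Player 1 compares -4, 10, 1, 8 and picks B; Player II would get 10.
Player II's induced payoffs are -1, -4, 2, 10, so Player II commits to Z. Subgame-perfect outcome: (B, Z) with payoffs (10, 10).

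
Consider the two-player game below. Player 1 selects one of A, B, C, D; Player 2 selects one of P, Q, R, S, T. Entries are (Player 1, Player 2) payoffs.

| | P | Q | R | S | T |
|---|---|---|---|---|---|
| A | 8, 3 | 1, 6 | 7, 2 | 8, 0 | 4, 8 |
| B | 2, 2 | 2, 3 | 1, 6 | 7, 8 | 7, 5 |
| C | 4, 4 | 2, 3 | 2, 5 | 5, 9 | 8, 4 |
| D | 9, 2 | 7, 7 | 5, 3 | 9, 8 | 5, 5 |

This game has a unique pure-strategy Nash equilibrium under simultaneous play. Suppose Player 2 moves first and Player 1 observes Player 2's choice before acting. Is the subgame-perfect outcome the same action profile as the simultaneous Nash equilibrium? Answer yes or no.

yes

Player 1 best-responds to each possible Player 2 move:
- P → Player 1 plays D (best of 8, 2, 4, 9); Player 2 gets 2.
- Q → Player 1 plays D (best of 1, 2, 2, 7); Player 2 gets 7.
- R → Player 1 plays A (best of 7, 1, 2, 5); Player 2 gets 2.
- S → Player 1 plays D (best of 8, 7, 5, 9); Player 2 gets 8.
- T → Player 1 plays C (best of 4, 7, 8, 5); Player 2 gets 4.
Among 2, 7, 2, 8, 4, the best is 8 at S. Subgame-perfect outcome: (D, S) with payoffs (9, 8).
Now find the simultaneous Nash equilibrium.
Player 1's best replies: P→D; Q→D; R→A; S→D; T→C.
Player 2's best replies: A→T; B→S; C→S; D→S.
The unique mutual best reply is (D, S), giving (9, 8).
Sequential outcome (D, S) coincides with the Nash profile (D, S).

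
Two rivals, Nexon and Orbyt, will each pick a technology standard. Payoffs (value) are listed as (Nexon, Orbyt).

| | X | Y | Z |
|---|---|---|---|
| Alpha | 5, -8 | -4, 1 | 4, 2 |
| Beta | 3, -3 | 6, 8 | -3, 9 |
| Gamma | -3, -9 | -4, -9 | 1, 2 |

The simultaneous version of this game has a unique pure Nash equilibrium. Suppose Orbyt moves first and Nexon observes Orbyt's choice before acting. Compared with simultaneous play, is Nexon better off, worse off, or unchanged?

Nexon best-responds to each possible Orbyt move:
- X: Nexon compares 5, 3, -3 and picks Alpha; Orbyt would get -8.
- Y: Nexon compares -4, 6, -4 and picks Beta; Orbyt would get 8.
- Z: Nexon compares 4, -3, 1 and picks Alpha; Orbyt would get 2.
Among -8, 8, 2, the best is 8 at Y. Subgame-perfect outcome: (Beta, Y) with payoffs (6, 8).
Now find the simultaneous Nash equilibrium.
Nexon's best replies: X→Alpha; Y→Beta; Z→Alpha.
Orbyt's best replies: Alpha→Z; Beta→Z; Gamma→Z.
The unique mutual best reply is (Alpha, Z), giving (4, 2).
Nexon earns 6 sequentially versus 4 at the Nash outcome: better off.

better off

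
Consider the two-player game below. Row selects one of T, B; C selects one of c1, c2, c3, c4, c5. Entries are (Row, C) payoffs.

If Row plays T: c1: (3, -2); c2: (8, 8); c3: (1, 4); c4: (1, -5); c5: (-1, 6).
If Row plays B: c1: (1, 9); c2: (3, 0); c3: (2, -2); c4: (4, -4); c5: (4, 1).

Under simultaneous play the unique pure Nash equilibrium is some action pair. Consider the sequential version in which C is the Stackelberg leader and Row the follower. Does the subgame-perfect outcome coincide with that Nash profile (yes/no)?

yes

Work backward from Row's decision.
- c1: Row compares 3, 1 and picks T; C would get -2.
- c2: Row compares 8, 3 and picks T; C would get 8.
- c3: Row compares 1, 2 and picks B; C would get -2.
- c4: Row compares 1, 4 and picks B; C would get -4.
- c5: Row compares -1, 4 and picks B; C would get 1.
Among -2, 8, -2, -4, 1, the best is 8 at c2. Subgame-perfect outcome: (T, c2) with payoffs (8, 8).
For the simultaneous game, intersect best replies.
Row's best replies: c1→T; c2→T; c3→B; c4→B; c5→B.
C's best replies: T→c2; B→c1.
Only (T, c2) has each player best-responding; Nash payoffs (8, 8).
Sequential outcome (T, c2) coincides with the Nash profile (T, c2).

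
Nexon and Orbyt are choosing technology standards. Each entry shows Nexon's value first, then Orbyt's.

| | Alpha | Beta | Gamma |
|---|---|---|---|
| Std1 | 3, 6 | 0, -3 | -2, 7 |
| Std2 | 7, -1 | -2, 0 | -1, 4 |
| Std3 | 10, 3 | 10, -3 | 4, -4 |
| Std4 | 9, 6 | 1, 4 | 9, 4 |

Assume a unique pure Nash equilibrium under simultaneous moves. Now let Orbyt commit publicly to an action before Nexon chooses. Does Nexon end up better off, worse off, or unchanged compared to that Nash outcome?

worse off

Solve by backward induction (Orbyt leads).
- Alpha → Nexon plays Std3 (best of 3, 7, 10, 9); Orbyt gets 3.
- Beta → Nexon plays Std3 (best of 0, -2, 10, 1); Orbyt gets -3.
- Gamma → Nexon plays Std4 (best of -2, -1, 4, 9); Orbyt gets 4.
Orbyt's induced payoffs are 3, -3, 4, so Orbyt commits to Gamma. Subgame-perfect outcome: (Std4, Gamma) with payoffs (9, 4).
Now find the simultaneous Nash equilibrium.
Nexon's best replies: Alpha→Std3; Beta→Std3; Gamma→Std4.
Orbyt's best replies: Std1→Gamma; Std2→Gamma; Std3→Alpha; Std4→Alpha.
Only (Std3, Alpha) has each player best-responding; Nash payoffs (10, 3).
Nexon earns 9 sequentially versus 10 at the Nash outcome: worse off.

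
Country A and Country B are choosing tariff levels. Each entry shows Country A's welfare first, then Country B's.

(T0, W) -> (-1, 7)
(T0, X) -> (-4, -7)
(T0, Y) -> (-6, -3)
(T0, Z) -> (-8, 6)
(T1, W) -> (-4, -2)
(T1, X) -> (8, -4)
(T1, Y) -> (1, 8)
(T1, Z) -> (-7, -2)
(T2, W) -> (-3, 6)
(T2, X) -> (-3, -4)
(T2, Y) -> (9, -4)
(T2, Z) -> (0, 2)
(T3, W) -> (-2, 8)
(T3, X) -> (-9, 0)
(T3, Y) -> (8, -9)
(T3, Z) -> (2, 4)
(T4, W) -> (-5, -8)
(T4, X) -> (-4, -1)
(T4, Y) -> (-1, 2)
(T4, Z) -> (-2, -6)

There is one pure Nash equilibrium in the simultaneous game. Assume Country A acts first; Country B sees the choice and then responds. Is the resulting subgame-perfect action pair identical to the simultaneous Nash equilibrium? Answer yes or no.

Country B best-responds to each possible Country A move:
- T0: BR = W, leader payoff -1.
- T1: BR = Y, leader payoff 1.
- T2: BR = W, leader payoff -3.
- T3: BR = W, leader payoff -2.
- T4: BR = Y, leader payoff -1.
Country A's induced payoffs are -1, 1, -3, -2, -1, so Country A commits to T1. Subgame-perfect outcome: (T1, Y) with payoffs (1, 8).
Under simultaneous play:
Country A's best replies: W→T0; X→T1; Y→T2; Z→T3.
Country B's best replies: T0→W; T1→Y; T2→W; T3→W; T4→Y.
Only (T0, W) has each player best-responding; Nash payoffs (-1, 7).
Sequential outcome (T1, Y) differs from the Nash profile (T0, W).

no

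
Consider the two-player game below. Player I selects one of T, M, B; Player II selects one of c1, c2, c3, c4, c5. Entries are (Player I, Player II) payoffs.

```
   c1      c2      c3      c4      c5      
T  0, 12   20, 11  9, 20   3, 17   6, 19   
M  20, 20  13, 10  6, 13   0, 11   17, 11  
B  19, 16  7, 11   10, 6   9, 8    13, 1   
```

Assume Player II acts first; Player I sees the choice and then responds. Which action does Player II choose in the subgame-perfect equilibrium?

c1

Player I best-responds to each possible Player II move:
- c1: Player I compares 0, 20, 19 and picks M; Player II would get 20.
- c2: Player I compares 20, 13, 7 and picks T; Player II would get 11.
- c3: Player I compares 9, 6, 10 and picks B; Player II would get 6.
- c4: Player I compares 3, 0, 9 and picks B; Player II would get 8.
- c5: Player I compares 6, 17, 13 and picks M; Player II would get 11.
Maximizing over 20, 11, 6, 8, 11, Player II chooses c1. Subgame-perfect outcome: (M, c1) with payoffs (20, 20).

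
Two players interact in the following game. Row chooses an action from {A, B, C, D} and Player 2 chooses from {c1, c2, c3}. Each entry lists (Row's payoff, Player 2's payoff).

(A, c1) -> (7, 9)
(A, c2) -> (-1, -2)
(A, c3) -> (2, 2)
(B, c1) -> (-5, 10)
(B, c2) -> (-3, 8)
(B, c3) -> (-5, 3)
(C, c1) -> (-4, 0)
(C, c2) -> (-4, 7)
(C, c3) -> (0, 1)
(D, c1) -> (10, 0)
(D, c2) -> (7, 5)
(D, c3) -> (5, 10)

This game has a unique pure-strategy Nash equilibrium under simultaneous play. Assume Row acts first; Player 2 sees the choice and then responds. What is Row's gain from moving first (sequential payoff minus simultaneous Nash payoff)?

2

Backward induction with Row moving first.
- A → Player 2 plays c1 (best of 9, -2, 2); Row gets 7.
- B → Player 2 plays c1 (best of 10, 8, 3); Row gets -5.
- C → Player 2 plays c2 (best of 0, 7, 1); Row gets -4.
- D → Player 2 plays c3 (best of 0, 5, 10); Row gets 5.
Maximizing over 7, -5, -4, 5, Row chooses A. Subgame-perfect outcome: (A, c1) with payoffs (7, 9).
Now find the simultaneous Nash equilibrium.
Row's best replies: c1→D; c2→D; c3→D.
Player 2's best replies: A→c1; B→c1; C→c2; D→c3.
The unique mutual best reply is (D, c3), giving (5, 10).
Row's commitment gain: 7 − 5 = 2.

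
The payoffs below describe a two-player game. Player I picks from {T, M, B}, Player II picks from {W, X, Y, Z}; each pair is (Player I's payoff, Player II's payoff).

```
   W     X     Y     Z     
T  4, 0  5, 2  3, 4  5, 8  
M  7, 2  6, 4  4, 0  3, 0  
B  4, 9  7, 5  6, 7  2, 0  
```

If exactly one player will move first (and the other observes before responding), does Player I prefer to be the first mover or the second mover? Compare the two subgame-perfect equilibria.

first

If Player I leads: Player II's best replies are T→Z, M→X, B→W; Player I's induced payoffs 5, 6, 4; outcome (M, X), payoffs (6, 4).
If Player II leads: Player I's best replies are W→M, X→B, Y→B, Z→T; Player II's induced payoffs 2, 5, 7, 8; outcome (T, Z), payoffs (5, 8).
Player I gets 6 moving first and 5 moving second, so Player I prefers to move first.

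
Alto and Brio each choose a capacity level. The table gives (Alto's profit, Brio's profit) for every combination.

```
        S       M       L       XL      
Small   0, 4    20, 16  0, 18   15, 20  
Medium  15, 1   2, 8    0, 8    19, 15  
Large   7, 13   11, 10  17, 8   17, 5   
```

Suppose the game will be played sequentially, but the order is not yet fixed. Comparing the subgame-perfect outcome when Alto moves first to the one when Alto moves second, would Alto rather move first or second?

If Alto leads: Brio's best replies are Small→XL, Medium→XL, Large→S; Alto's induced payoffs 15, 19, 7; outcome (Medium, XL), payoffs (19, 15).
If Brio leads: Alto's best replies are S→Medium, M→Small, L→Large, XL→Medium; Brio's induced payoffs 1, 16, 8, 15; outcome (Small, M), payoffs (20, 16).
Alto gets 19 moving first and 20 moving second, so Alto prefers to move second.

second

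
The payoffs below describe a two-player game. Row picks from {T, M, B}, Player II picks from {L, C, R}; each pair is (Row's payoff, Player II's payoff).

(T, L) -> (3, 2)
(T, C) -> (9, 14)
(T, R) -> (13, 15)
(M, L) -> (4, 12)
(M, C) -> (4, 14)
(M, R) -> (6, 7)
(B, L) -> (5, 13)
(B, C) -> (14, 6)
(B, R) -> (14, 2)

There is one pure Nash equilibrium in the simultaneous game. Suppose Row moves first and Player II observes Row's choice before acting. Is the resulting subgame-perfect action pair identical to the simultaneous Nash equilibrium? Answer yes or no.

Player II best-responds to each possible Row move:
- T: Player II compares 2, 14, 15 and picks R; Row would get 13.
- M: Player II compares 12, 14, 7 and picks C; Row would get 4.
- B: Player II compares 13, 6, 2 and picks L; Row would get 5.
Row's induced payoffs are 13, 4, 5, so Row commits to T. Subgame-perfect outcome: (T, R) with payoffs (13, 15).
For the simultaneous game, intersect best replies.
Row's best replies: L→B; C→B; R→B.
Player II's best replies: T→R; M→C; B→L.
The unique mutual best reply is (B, L), giving (5, 13).
Sequential outcome (T, R) differs from the Nash profile (B, L).

no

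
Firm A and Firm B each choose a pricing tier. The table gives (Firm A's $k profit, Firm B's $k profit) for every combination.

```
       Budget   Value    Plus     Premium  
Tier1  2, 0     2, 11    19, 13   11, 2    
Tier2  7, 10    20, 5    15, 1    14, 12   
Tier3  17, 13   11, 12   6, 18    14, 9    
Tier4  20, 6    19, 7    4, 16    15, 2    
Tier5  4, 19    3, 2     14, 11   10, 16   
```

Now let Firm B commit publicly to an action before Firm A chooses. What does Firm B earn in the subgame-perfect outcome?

13

Solve by backward induction (Firm B leads).
- Budget: Firm A compares 2, 7, 17, 20, 4 and picks Tier4; Firm B would get 6.
- Value: Firm A compares 2, 20, 11, 19, 3 and picks Tier2; Firm B would get 5.
- Plus: Firm A compares 19, 15, 6, 4, 14 and picks Tier1; Firm B would get 13.
- Premium: Firm A compares 11, 14, 14, 15, 10 and picks Tier4; Firm B would get 2.
Maximizing over 6, 5, 13, 2, Firm B chooses Plus. Subgame-perfect outcome: (Tier1, Plus) with payoffs (19, 13).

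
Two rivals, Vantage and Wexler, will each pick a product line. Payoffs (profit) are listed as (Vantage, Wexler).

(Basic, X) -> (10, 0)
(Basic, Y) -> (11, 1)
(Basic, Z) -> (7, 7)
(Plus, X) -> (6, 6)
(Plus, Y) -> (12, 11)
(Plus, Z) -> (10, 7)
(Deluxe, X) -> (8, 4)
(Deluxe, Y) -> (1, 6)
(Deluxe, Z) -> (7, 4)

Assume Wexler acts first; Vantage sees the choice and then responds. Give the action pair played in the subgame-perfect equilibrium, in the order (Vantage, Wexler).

(Plus, Y)

Work backward from Vantage's decision.
- X: Vantage compares 10, 6, 8 and picks Basic; Wexler would get 0.
- Y: Vantage compares 11, 12, 1 and picks Plus; Wexler would get 11.
- Z: Vantage compares 7, 10, 7 and picks Plus; Wexler would get 7.
Wexler's induced payoffs are 0, 11, 7, so Wexler commits to Y. Subgame-perfect outcome: (Plus, Y) with payoffs (12, 11).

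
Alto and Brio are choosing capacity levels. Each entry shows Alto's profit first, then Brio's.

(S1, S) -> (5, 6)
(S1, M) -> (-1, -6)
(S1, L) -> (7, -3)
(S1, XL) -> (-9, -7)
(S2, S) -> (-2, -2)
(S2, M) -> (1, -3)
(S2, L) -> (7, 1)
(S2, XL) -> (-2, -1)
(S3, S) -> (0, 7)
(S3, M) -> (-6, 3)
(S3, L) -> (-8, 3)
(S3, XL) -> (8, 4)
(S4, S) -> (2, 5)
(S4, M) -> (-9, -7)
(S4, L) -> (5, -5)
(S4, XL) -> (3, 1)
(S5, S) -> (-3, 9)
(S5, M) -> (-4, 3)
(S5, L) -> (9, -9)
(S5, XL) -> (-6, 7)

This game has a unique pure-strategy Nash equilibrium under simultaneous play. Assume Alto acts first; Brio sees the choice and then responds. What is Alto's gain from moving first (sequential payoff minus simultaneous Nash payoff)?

2

Work backward from Brio's decision.
- S1: BR = S, leader payoff 5.
- S2: BR = L, leader payoff 7.
- S3: BR = S, leader payoff 0.
- S4: BR = S, leader payoff 2.
- S5: BR = S, leader payoff -3.
Alto's induced payoffs are 5, 7, 0, 2, -3, so Alto commits to S2. Subgame-perfect outcome: (S2, L) with payoffs (7, 1).
For the simultaneous game, intersect best replies.
Alto's best replies: S→S1; M→S2; L→S5; XL→S3.
Brio's best replies: S1→S; S2→L; S3→S; S4→S; S5→S.
Only (S1, S) has each player best-responding; Nash payoffs (5, 6).
Alto's commitment gain: 7 − 5 = 2.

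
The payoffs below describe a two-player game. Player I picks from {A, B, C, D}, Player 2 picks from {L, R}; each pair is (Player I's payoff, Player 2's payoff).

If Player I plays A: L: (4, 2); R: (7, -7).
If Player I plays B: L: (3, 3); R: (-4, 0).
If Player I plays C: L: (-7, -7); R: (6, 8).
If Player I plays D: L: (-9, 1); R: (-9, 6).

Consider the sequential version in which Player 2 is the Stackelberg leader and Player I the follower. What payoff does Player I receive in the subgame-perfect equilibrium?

Work backward from Player I's decision.
- L → Player I plays A (best of 4, 3, -7, -9); Player 2 gets 2.
- R → Player I plays A (best of 7, -4, 6, -9); Player 2 gets -7.
Maximizing over 2, -7, Player 2 chooses L. Subgame-perfect outcome: (A, L) with payoffs (4, 2).

4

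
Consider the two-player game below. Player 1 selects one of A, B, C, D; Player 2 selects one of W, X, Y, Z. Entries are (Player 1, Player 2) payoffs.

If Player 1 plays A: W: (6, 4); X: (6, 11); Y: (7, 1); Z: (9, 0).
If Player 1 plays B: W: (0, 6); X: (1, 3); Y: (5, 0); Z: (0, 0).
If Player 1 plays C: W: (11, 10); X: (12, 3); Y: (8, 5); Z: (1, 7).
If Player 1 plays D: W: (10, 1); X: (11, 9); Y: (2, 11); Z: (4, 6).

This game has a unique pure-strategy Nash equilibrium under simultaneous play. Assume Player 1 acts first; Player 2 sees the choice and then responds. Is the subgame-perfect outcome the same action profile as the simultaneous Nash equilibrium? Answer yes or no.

Solve by backward induction (Player 1 leads).
- A: Player 2 compares 4, 11, 1, 0 and picks X; Player 1 would get 6.
- B: Player 2 compares 6, 3, 0, 0 and picks W; Player 1 would get 0.
- C: Player 2 compares 10, 3, 5, 7 and picks W; Player 1 would get 11.
- D: Player 2 compares 1, 9, 11, 6 and picks Y; Player 1 would get 2.
Maximizing over 6, 0, 11, 2, Player 1 chooses C. Subgame-perfect outcome: (C, W) with payoffs (11, 10).
For the simultaneous game, intersect best replies.
Player 1's best replies: W→C; X→C; Y→C; Z→A.
Player 2's best replies: A→X; B→W; C→W; D→Y.
The unique mutual best reply is (C, W), giving (11, 10).
Sequential outcome (C, W) coincides with the Nash profile (C, W).

yes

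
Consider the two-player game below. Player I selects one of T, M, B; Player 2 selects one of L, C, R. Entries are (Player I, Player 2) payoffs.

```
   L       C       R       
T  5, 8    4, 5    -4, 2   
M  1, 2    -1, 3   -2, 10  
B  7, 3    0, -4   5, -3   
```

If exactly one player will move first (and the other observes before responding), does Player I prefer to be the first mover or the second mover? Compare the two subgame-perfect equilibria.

If Player I leads: Player 2's best replies are T→L, M→R, B→L; Player I's induced payoffs 5, -2, 7; outcome (B, L), payoffs (7, 3).
If Player 2 leads: Player I's best replies are L→B, C→T, R→B; Player 2's induced payoffs 3, 5, -3; outcome (T, C), payoffs (4, 5).
Player I gets 7 moving first and 4 moving second, so Player I prefers to move first.

first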